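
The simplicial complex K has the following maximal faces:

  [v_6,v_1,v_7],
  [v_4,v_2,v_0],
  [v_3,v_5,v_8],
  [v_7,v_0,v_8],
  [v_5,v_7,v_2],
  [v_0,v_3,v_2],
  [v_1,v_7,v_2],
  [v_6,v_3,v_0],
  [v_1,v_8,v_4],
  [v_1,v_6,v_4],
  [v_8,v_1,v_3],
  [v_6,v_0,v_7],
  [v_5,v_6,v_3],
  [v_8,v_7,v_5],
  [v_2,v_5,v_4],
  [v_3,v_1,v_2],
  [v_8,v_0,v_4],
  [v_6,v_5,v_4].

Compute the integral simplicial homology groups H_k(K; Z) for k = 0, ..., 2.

Order the vertices as v_0 < v_1 < v_2 < v_3 < v_4 < v_5 < v_6 < v_7 < v_8. Listing each simplex with vertices in this order, K has dimension 2 with simplices:

  0-simplices (9): [v_0], [v_1], [v_2], [v_3], [v_4], [v_5], [v_6], [v_7], [v_8]
  1-simplices (27): (27 of them)
  2-simplices (18): (18 of them)

so the chain groups are C_0 ≅ Z^9, C_1 ≅ Z^27, C_2 ≅ Z^18.

Boundary ∂_1: C_1 → C_0 is given by ∂[p,q] = [q] − [p]. For instance
  ∂[v_1,v_3] = [v_3] − [v_1].
The resulting 9×27 matrix has rank 8, and its Smith normal form has invariant factors (1,1,1,1,1,1,1,1).

∂_2: C_2 → C_1 sends each 2-simplex [p,q,r] to [q,r] − [p,r] + [p,q]. For instance
  ∂[v_0,v_4,v_8] = [v_4,v_8] − [v_0,v_8] + [v_0,v_4],
  ∂[v_0,v_3,v_6] = [v_3,v_6] − [v_0,v_6] + [v_0,v_3].
This gives a 27×18 integer matrix of rank 17; reducing to Smith normal form yields diagonal entries (1,1,1,1,1,1,1,1,1,1,1,1,1,1,1,1,1).

Computing H_k = (kernel of ∂_k) / (image of ∂_{k+1}):

  H_0: rank C_0 − rank ∂_1 = 9 − 8 = 1, and the invariant factors of ∂_1 are all 1, so H_0 ≅ Z.
  H_1: rank ker ∂_1 − rank ∂_2 = (27 − 8) − 17 = 2, and the invariant factors of ∂_2 are all 1, so H_1 ≅ Z^2.
  H_2: rank ker ∂_2 − rank ∂_3 = (18 − 17) − 0 = 1, and there is no ∂_3, so H_2 ≅ Z.

H_0 ≅ Z,  H_1 ≅ Z^2,  H_2 ≅ Z.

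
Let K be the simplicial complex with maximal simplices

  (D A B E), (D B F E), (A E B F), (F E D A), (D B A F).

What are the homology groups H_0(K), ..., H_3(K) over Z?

H_0 = Z,  H_1 = 0,  H_2 = 0,  H_3 = Z.

We work with the vertex ordering A < B < D < E < F. The simplices of K, each written with vertices in increasing order, are:

  0-simplices (5): A, B, D, E, F
  1-simplices (10): AB, AD, AE, AF, BD, BE, BF, DE, DF, EF
  2-simplices (10): ABD, ABE, ABF, ADE, ADF, AEF, BDE, BDF, BEF, DEF
  3-simplices (5): ABDE, ABDF, ABEF, ADEF, BDEF

giving chain groups C_0 ≅ Z^5, C_1 ≅ Z^10, C_2 ≅ Z^10, C_3 ≅ Z^5.

Boundary ∂_1: C_1 → C_0 maps an edge to its endpoints' difference, ∂[p,q] = q − p. For instance
  ∂AE = E − A.
This gives a 5×10 integer matrix of rank 4; reducing to Smith normal form yields diagonal entries (1,1,1,1).

Boundary ∂_2: C_2 → C_1 acts by ∂[p,q,r] = [q,r] − [p,r] + [p,q]. For instance
  ∂AEF = EF − AF + AE,
  ∂ADE = DE − AE + AD.
This gives a 10×10 integer matrix of rank 6; reducing to Smith normal form yields diagonal entries (1,1,1,1,1,1).

The boundary map ∂_3: C_3 → C_2 sends each 3-simplex σ to the alternating sum Σ_i (−1)^i (σ with its i-th vertex removed). For instance
  ∂BDEF = DEF − BEF + BDF − BDE,
  ∂ABEF = BEF − AEF + ABF − ABE.
As a 10×5 matrix over Z this has rank 4, with invariant factors (1,1,1,1).

Reading off H_k = ker ∂_k / im ∂_{k+1}:

  H_0: rank C_0 − rank ∂_1 = 5 − 4 = 1, and the invariant factors of ∂_1 are all 1, so H_0 ≅ Z.
  H_1: rank ker ∂_1 − rank ∂_2 = (10 − 4) − 6 = 0, and the invariant factors of ∂_2 are all 1, so H_1 ≅ 0.
  H_2: rank ker ∂_2 − rank ∂_3 = (10 − 6) − 4 = 0, and the invariant factors of ∂_3 are all 1, so H_2 ≅ 0.
  H_3: rank ker ∂_3 − rank ∂_4 = (5 − 4) − 0 = 1, and there is no ∂_4, so H_3 ≅ Z.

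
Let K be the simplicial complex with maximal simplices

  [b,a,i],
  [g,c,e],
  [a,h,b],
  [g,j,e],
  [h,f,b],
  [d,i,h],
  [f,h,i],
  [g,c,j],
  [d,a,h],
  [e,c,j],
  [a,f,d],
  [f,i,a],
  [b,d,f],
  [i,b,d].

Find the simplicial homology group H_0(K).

We work with the vertex ordering a < b < c < d < e < f < g < h < i < j. The simplices of K, each written with vertices in increasing order, are:

  0-simplices (10): a, b, c, d, e, f, g, h, i, j
  1-simplices (21): ab, ad, af, ah, ai, bd, bf, bh, bi, ce, cg, cj, df, dh, di, eg, ej, fh, fi, gj, hi
  2-simplices (14): abh, abi, adf, adh, afi, bdf, bdi, bfh, ceg, cej, cgj, dhi, egj, fhi

so the chain groups are C_0 ≅ Z^10, C_1 ≅ Z^21, C_2 ≅ Z^14.

∂_1: C_1 → C_0 sends each edge [p,q] (with p < q) to q − p.
This gives a 10×21 integer matrix of rank 8; reducing to Smith normal form yields diagonal entries (1,1,1,1,1,1,1,1).

Boundary ∂_2: C_2 → C_1 maps a triangle to the signed sum of its edges. For instance
  ∂ceg = eg − cg + ce,
  ∂afi = fi − ai + af.
This gives a 21×14 integer matrix of rank 13; reducing to Smith normal form yields diagonal entries (1,1,1,1,1,1,1,1,1,1,1,1,2).

Now H_k = ker ∂_k / im ∂_{k+1}, so:

  H_0: rank C_0 − rank ∂_1 = 10 − 8 = 2, and the invariant factors of ∂_1 are all 1, so H_0 = Z^2.

(K is a triangulation of the disjoint union of the 2-sphere S^2 and the real projective plane RP^2.)

H_0 = Z^2.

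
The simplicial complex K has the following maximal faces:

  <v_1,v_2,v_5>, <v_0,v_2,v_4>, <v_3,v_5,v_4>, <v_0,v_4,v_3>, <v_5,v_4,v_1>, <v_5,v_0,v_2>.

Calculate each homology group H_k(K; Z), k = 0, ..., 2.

H_0 = Z,  H_1 = Z,  H_2 = 0.

We work with the vertex ordering v_0 < v_1 < v_2 < v_3 < v_4 < v_5. The simplices of K, each written with vertices in increasing order, are:

  0-simplices (6): [v_0], [v_1], [v_2], [v_3], [v_4], [v_5]
  1-simplices (12): [v_0,v_2], [v_0,v_3], [v_0,v_4], [v_0,v_5], [v_1,v_2], [v_1,v_4], [v_1,v_5], [v_2,v_4], [v_2,v_5], [v_3,v_4], [v_3,v_5], [v_4,v_5]
  2-simplices (6): [v_0,v_2,v_4], [v_0,v_2,v_5], [v_0,v_3,v_4], [v_1,v_2,v_5], [v_1,v_4,v_5], [v_3,v_4,v_5]

so the chain groups are C_0 ≅ Z^6, C_1 ≅ Z^12, C_2 ≅ Z^6.

Boundary ∂_1: C_1 → C_0 is given by ∂[p,q] = [q] − [p]. For instance
  ∂[v_0,v_2] = [v_2] − [v_0].
As a 6×12 matrix over Z this has rank 5, with invariant factors (1,1,1,1,1).

Boundary ∂_2: C_2 → C_1 maps a triangle to the signed sum of its edges. For instance
  ∂[v_0,v_2,v_5] = [v_2,v_5] − [v_0,v_5] + [v_0,v_2],
  ∂[v_0,v_3,v_4] = [v_3,v_4] − [v_0,v_4] + [v_0,v_3].
The resulting 12×6 matrix has rank 6, and its Smith normal form has invariant factors (1,1,1,1,1,1).

Computing H_k = (kernel of ∂_k) / (image of ∂_{k+1}):

  H_0: rank C_0 − rank ∂_1 = 6 − 5 = 1, and the invariant factors of ∂_1 are all 1, so H_0 = Z.
  H_1: rank ker ∂_1 − rank ∂_2 = (12 − 5) − 6 = 1, and the invariant factors of ∂_2 are all 1, so H_1 = Z.
  H_2: rank ker ∂_2 − rank ∂_3 = (6 − 6) − 0 = 0, and there is no ∂_3, so H_2 = 0.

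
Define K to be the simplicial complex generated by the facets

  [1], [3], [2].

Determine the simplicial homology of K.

H_0 = Z^3.

K has 3 vertices.
rank ∂_0 = 0, rank ∂_1 = 0 ⇒ b_0 = 3 − 0 − 0 = 3. So H_0 ≅ Z^3.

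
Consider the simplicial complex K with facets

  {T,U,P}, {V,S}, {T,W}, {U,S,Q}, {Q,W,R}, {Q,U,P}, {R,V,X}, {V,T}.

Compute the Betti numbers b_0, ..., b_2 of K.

Order the vertices as P < Q < R < S < T < U < V < W < X. Listing each simplex with vertices in this order, K has dimension 2 with simplices:

  0-simplices (9): P, Q, R, S, T, U, V, W, X
  1-simplices (16): PQ, PT, PU, QR, QS, QU, QW, RV, RW, RX, SU, SV, TU, TV, TW, VX
  2-simplices (5): PQU, PTU, QRW, QSU, RVX

so the chain groups are C_0 ≅ Z^9, C_1 ≅ Z^16, C_2 ≅ Z^5.

The boundary map ∂_1: C_1 → C_0 sends each edge [p,q] (with p < q) to q − p. For instance
  ∂QR = R − Q.
This gives a 9×16 integer matrix of rank 8; reducing to Smith normal form yields diagonal entries (1,1,1,1,1,1,1,1).

∂_2: C_2 → C_1 maps a triangle to the signed sum of its edges. For instance
  ∂PTU = TU − PU + PT,
  ∂QRW = RW − QW + QR.
This gives a 16×5 integer matrix of rank 5; reducing to Smith normal form yields diagonal entries (1,1,1,1,1).

Reading off H_k = ker ∂_k / im ∂_{k+1}:

  H_0: rank C_0 − rank ∂_1 = 9 − 8 = 1, and the invariant factors of ∂_1 are all 1, so H_0 ≅ Z.
  H_1: rank ker ∂_1 − rank ∂_2 = (16 − 8) − 5 = 3, and the invariant factors of ∂_2 are all 1, so H_1 ≅ Z^3.
  H_2: rank ker ∂_2 − rank ∂_3 = (5 − 5) − 0 = 0, and there is no ∂_3, so H_2 ≅ 0.

Hence the Betti numbers are b_0 = 1, b_1 = 3, b_2 = 0.

b_0 = 1, b_1 = 3, b_2 = 0.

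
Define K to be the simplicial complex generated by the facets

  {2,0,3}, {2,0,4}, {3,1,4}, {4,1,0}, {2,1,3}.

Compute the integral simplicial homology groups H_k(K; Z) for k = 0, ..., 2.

Order the vertices as 0 < 1 < 2 < 3 < 4. Listing each simplex with vertices in this order, K has dimension 2 with simplices:

  0-simplices (5): [0], [1], [2], [3], [4]
  1-simplices (10): [0,1], [0,2], [0,3], [0,4], [1,2], [1,3], [1,4], [2,3], [2,4], [3,4]
  2-simplices (5): [0,1,4], [0,2,3], [0,2,4], [1,2,3], [1,3,4]

giving chain groups C_0 ≅ Z^5, C_1 ≅ Z^10, C_2 ≅ Z^5.

∂_1: C_1 → C_0 sends each edge [p,q] (with p < q) to q − p. For instance
  ∂[2,3] = [3] − [2].
As a 5×10 matrix over Z this has rank 4, with invariant factors (1,1,1,1).

∂_2: C_2 → C_1 acts by ∂[p,q,r] = [q,r] − [p,r] + [p,q]. For instance
  ∂[0,1,4] = [1,4] − [0,4] + [0,1],
  ∂[0,2,4] = [2,4] − [0,4] + [0,2].
The 10×5 boundary matrix has rank 5 and Smith normal form diag(1,1,1,1,1).

From H_k ≅ ker(∂_k) / im(∂_{k+1}) we obtain:

  H_0: rank C_0 − rank ∂_1 = 5 − 4 = 1, and the invariant factors of ∂_1 are all 1, so H_0 = Z.
  H_1: rank ker ∂_1 − rank ∂_2 = (10 − 4) − 5 = 1, and the invariant factors of ∂_2 are all 1, so H_1 = Z.
  H_2: rank ker ∂_2 − rank ∂_3 = (5 − 5) − 0 = 0, and there is no ∂_3, so H_2 = 0.

As a check, the Euler characteristic is 5 − 10 + 5 = 0, which agrees with 1 − 1 + 0 = 0.
(K is a triangulation of the Möbius band.)

H_0 = Z,  H_1 = Z,  H_2 = 0.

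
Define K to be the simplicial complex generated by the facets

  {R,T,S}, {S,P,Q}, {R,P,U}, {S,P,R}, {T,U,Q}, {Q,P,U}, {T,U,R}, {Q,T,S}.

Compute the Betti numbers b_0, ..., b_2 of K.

Take the total order P < Q < R < S < T < U on the vertex set. Then K (dimension 2) consists of the simplices:

  0-simplices (6): P, Q, R, S, T, U
  1-simplices (12): PQ, PR, PS, PU, QS, QT, QU, RS, RT, RU, ST, TU
  2-simplices (8): PQS, PQU, PRS, PRU, QST, QTU, RST, RTU

giving chain groups C_0 ≅ Z^6, C_1 ≅ Z^12, C_2 ≅ Z^8.

∂_1: C_1 → C_0 maps an edge to its endpoints' difference, ∂[p,q] = q − p. For instance
  ∂QS = S − Q.
As a 6×12 matrix over Z this has rank 5, with invariant factors (1,1,1,1,1).

The boundary map ∂_2: C_2 → C_1 acts by ∂[p,q,r] = [q,r] − [p,r] + [p,q]. For instance
  ∂PRS = RS − PS + PR,
  ∂QST = ST − QT + QS.
As a 12×8 matrix over Z this has rank 7, with invariant factors (1,1,1,1,1,1,1).

Now H_k = ker ∂_k / im ∂_{k+1}, so:

  H_0: rank C_0 − rank ∂_1 = 6 − 5 = 1, and the invariant factors of ∂_1 are all 1, so H_0 ≅ Z.
  H_1: rank ker ∂_1 − rank ∂_2 = (12 − 5) − 7 = 0, and the invariant factors of ∂_2 are all 1, so H_1 ≅ 0.
  H_2: rank ker ∂_2 − rank ∂_3 = (8 − 7) − 0 = 1, and there is no ∂_3, so H_2 ≅ Z.

As a check, the Euler characteristic is 6 − 12 + 8 = 2, which agrees with 1 − 0 + 1 = 2.

Hence the Betti numbers are b_0 = 1, b_1 = 0, b_2 = 1.

b_0 = 1, b_1 = 0, b_2 = 1.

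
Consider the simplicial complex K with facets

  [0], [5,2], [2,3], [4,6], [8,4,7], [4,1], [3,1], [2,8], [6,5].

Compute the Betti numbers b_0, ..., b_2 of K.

We work with the vertex ordering 0 < 1 < 2 < 3 < 4 < 5 < 6 < 7 < 8. The simplices of K, each written with vertices in increasing order, are:

  0-simplices (9): [0], [1], [2], [3], [4], [5], [6], [7], [8]
  1-simplices (10): [1,3], [1,4], [2,3], [2,5], [2,8], [4,6], [4,7], [4,8], [5,6], [7,8]
  2-simplices (1): [4,7,8]

giving chain groups C_0 ≅ Z^9, C_1 ≅ Z^10, C_2 ≅ Z^1.

Boundary ∂_1: C_1 → C_0 is given by ∂[p,q] = [q] − [p]. For instance
  ∂[4,7] = [7] − [4].
The 9×10 boundary matrix has rank 7 and Smith normal form diag(1,1,1,1,1,1,1).

Boundary ∂_2: C_2 → C_1 sends each 2-simplex [p,q,r] to [q,r] − [p,r] + [p,q]. For instance
  ∂[4,7,8] = [7,8] − [4,8] + [4,7].
As a 10×1 matrix over Z this has rank 1, with invariant factors (1).

From H_k ≅ ker(∂_k) / im(∂_{k+1}) we obtain:

  H_0: rank C_0 − rank ∂_1 = 9 − 7 = 2, and the invariant factors of ∂_1 are all 1, so H_0 ≅ Z^2.
  H_1: rank ker ∂_1 − rank ∂_2 = (10 − 7) − 1 = 2, and the invariant factors of ∂_2 are all 1, so H_1 ≅ Z^2.
  H_2: rank ker ∂_2 − rank ∂_3 = (1 − 1) − 0 = 0, and there is no ∂_3, so H_2 ≅ 0.

Hence the Betti numbers are b_0 = 2, b_1 = 2, b_2 = 0.

b_0 = 2, b_1 = 2, b_2 = 0.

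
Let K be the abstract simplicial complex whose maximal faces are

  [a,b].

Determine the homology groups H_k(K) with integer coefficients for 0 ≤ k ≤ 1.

H_0 = Z,  H_1 = 0.

Order the vertices as a < b. Listing each simplex with vertices in this order, K has dimension 1 with simplices:

  0-simplices (2): a, b
  1-simplices (1): ab

so the chain groups are C_0 ≅ Z^2, C_1 ≅ Z^1.

The boundary map ∂_1: C_1 → C_0 is given by ∂[p,q] = [q] − [p].
This gives a 2×1 integer matrix of rank 1; reducing to Smith normal form yields diagonal entries (1).

Computing H_k = (kernel of ∂_k) / (image of ∂_{k+1}):

  H_0: rank C_0 − rank ∂_1 = 2 − 1 = 1, and the invariant factors of ∂_1 are all 1, so H_0 ≅ Z.
  H_1: rank ker ∂_1 − rank ∂_2 = (1 − 1) − 0 = 0, and there is no ∂_2, so H_1 ≅ 0.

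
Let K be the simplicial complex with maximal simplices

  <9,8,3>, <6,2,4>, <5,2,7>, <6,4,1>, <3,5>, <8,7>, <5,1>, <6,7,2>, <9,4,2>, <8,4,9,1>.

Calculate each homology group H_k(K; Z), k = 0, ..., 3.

Fix the vertex order 1 < 2 < 3 < 4 < 5 < 6 < 7 < 8 < 9 and write every simplex with vertices in increasing order. Then dim K = 3 and the simplices of K are:

  0-simplices (9): [1], [2], [3], [4], [5], [6], [7], [8], [9]
  1-simplices (20): [1,4], [1,5], [1,6], [1,8], [1,9], [2,4], [2,5], [2,6], [2,7], [2,9], [3,5], [3,8], [3,9], [4,6], [4,8], [4,9], [5,7], [6,7], [7,8], [8,9]
  2-simplices (10): [1,4,6], [1,4,8], [1,4,9], [1,8,9], [2,4,6], [2,4,9], [2,5,7], [2,6,7], [3,8,9], [4,8,9]
  3-simplices (1): [1,4,8,9]

Hence C_0 ≅ Z^9, C_1 ≅ Z^20, C_2 ≅ Z^10, C_3 ≅ Z^1.

The boundary map ∂_1: C_1 → C_0 sends each edge [p,q] (with p < q) to q − p.
As a 9×20 matrix over Z this has rank 8, with invariant factors (1,1,1,1,1,1,1,1).

Boundary ∂_2: C_2 → C_1 acts by ∂[p,q,r] = [q,r] − [p,r] + [p,q]. For instance
  ∂[4,8,9] = [8,9] − [4,9] + [4,8],
  ∂[3,8,9] = [8,9] − [3,9] + [3,8].
This gives a 20×10 integer matrix of rank 9; reducing to Smith normal form yields diagonal entries (1,1,1,1,1,1,1,1,1).

∂_3: C_3 → C_2 sends each 3-simplex σ to the alternating sum Σ_i (−1)^i (σ with its i-th vertex removed). For instance
  ∂[1,4,8,9] = [4,8,9] − [1,8,9] + [1,4,9] − [1,4,8].
As a 10×1 matrix over Z this has rank 1, with invariant factors (1).

Now H_k = ker ∂_k / im ∂_{k+1}, so:

  H_0: rank C_0 − rank ∂_1 = 9 − 8 = 1, and the invariant factors of ∂_1 are all 1, so H_0 = Z.
  H_1: rank ker ∂_1 − rank ∂_2 = (20 − 8) − 9 = 3, and the invariant factors of ∂_2 are all 1, so H_1 = Z^3.
  H_2: rank ker ∂_2 − rank ∂_3 = (10 − 9) − 1 = 0, and the invariant factors of ∂_3 are all 1, so H_2 = 0.
  H_3: rank ker ∂_3 − rank ∂_4 = (1 − 1) − 0 = 0, and there is no ∂_4, so H_3 = 0.

H_0 = Z,  H_1 = Z^3,  H_2 = 0,  H_3 = 0.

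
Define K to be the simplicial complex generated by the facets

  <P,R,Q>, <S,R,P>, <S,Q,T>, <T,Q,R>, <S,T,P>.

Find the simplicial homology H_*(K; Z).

H_0 = Z,  H_1 = Z,  H_2 = 0.

Fix the vertex order P < Q < R < S < T and write every simplex with vertices in increasing order. Then dim K = 2 and the simplices of K are:

  0-simplices (5): P, Q, R, S, T
  1-simplices (10): PQ, PR, PS, PT, QR, QS, QT, RS, RT, ST
  2-simplices (5): PQR, PRS, PST, QRT, QST

giving chain groups C_0 ≅ Z^5, C_1 ≅ Z^10, C_2 ≅ Z^5.

∂_1: C_1 → C_0 is given by ∂[p,q] = [q] − [p].
This gives a 5×10 integer matrix of rank 4; reducing to Smith normal form yields diagonal entries (1,1,1,1).

The boundary map ∂_2: C_2 → C_1 maps a triangle to the signed sum of its edges. For instance
  ∂PST = ST − PT + PS,
  ∂QRT = RT − QT + QR.
The 10×5 boundary matrix has rank 5 and Smith normal form diag(1,1,1,1,1).

From H_k ≅ ker(∂_k) / im(∂_{k+1}) we obtain:

  H_0: rank C_0 − rank ∂_1 = 5 − 4 = 1, and the invariant factors of ∂_1 are all 1, so H_0 = Z.
  H_1: rank ker ∂_1 − rank ∂_2 = (10 − 4) − 5 = 1, and the invariant factors of ∂_2 are all 1, so H_1 = Z.
  H_2: rank ker ∂_2 − rank ∂_3 = (5 − 5) − 0 = 0, and there is no ∂_3, so H_2 = 0.

As a check, the Euler characteristic is 5 − 10 + 5 = 0, which agrees with 1 − 1 + 0 = 0.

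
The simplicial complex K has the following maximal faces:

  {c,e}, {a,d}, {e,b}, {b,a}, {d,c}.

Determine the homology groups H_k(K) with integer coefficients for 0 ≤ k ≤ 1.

H_0 ≅ Z,  H_1 ≅ Z.

Fix the vertex order a < b < c < d < e and write every simplex with vertices in increasing order. Then dim K = 1 and the simplices of K are:

  0-simplices (5): a, b, c, d, e
  1-simplices (5): ab, ad, be, cd, ce

giving chain groups C_0 ≅ Z^5, C_1 ≅ Z^5.

∂_1: C_1 → C_0 is given by ∂[p,q] = [q] − [p]. For instance
  ∂ce = e − c.
As a 5×5 matrix over Z this has rank 4, with invariant factors (1,1,1,1).

Computing H_k = (kernel of ∂_k) / (image of ∂_{k+1}):

  H_0: rank C_0 − rank ∂_1 = 5 − 4 = 1, and the invariant factors of ∂_1 are all 1, so H_0 = Z.
  H_1: rank ker ∂_1 − rank ∂_2 = (5 − 4) − 0 = 1, and there is no ∂_2, so H_1 = Z.

As a check, the Euler characteristic is 5 − 5 = 0, which agrees with 1 − 1 = 0.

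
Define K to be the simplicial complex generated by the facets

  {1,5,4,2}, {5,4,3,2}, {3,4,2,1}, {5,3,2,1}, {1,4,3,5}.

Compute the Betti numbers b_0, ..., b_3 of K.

We work with the vertex ordering 1 < 2 < 3 < 4 < 5. The simplices of K, each written with vertices in increasing order, are:

  0-simplices (5): [1], [2], [3], [4], [5]
  1-simplices (10): [1,2], [1,3], [1,4], [1,5], [2,3], [2,4], [2,5], [3,4], [3,5], [4,5]
  2-simplices (10): [1,2,3], [1,2,4], [1,2,5], [1,3,4], [1,3,5], [1,4,5], [2,3,4], [2,3,5], [2,4,5], [3,4,5]
  3-simplices (5): [1,2,3,4], [1,2,3,5], [1,2,4,5], [1,3,4,5], [2,3,4,5]

Hence C_0 ≅ Z^5, C_1 ≅ Z^10, C_2 ≅ Z^10, C_3 ≅ Z^5.

∂_1: C_1 → C_0 sends each edge [p,q] (with p < q) to q − p.
The resulting 5×10 matrix has rank 4, and its Smith normal form has invariant factors (1,1,1,1).

The boundary map ∂_2: C_2 → C_1 acts by ∂[p,q,r] = [q,r] − [p,r] + [p,q]. For instance
  ∂[1,2,4] = [2,4] − [1,4] + [1,2],
  ∂[2,3,4] = [3,4] − [2,4] + [2,3].
The resulting 10×10 matrix has rank 6, and its Smith normal form has invariant factors (1,1,1,1,1,1).

∂_3: C_3 → C_2 sends each 3-simplex σ to the alternating sum Σ_i (−1)^i (σ with its i-th vertex removed). For instance
  ∂[1,2,3,4] = [2,3,4] − [1,3,4] + [1,2,4] − [1,2,3],
  ∂[2,3,4,5] = [3,4,5] − [2,4,5] + [2,3,5] − [2,3,4].
As a 10×5 matrix over Z this has rank 4, with invariant factors (1,1,1,1).

Now H_k = ker ∂_k / im ∂_{k+1}, so:

  H_0: rank C_0 − rank ∂_1 = 5 − 4 = 1, and the invariant factors of ∂_1 are all 1, so H_0 = Z.
  H_1: rank ker ∂_1 − rank ∂_2 = (10 − 4) − 6 = 0, and the invariant factors of ∂_2 are all 1, so H_1 = 0.
  H_2: rank ker ∂_2 − rank ∂_3 = (10 − 6) − 4 = 0, and the invariant factors of ∂_3 are all 1, so H_2 = 0.
  H_3: rank ker ∂_3 − rank ∂_4 = (5 − 4) − 0 = 1, and there is no ∂_4, so H_3 = Z.

Hence the Betti numbers are b_0 = 1, b_1 = 0, b_2 = 0, b_3 = 1.

b_0 = 1, b_1 = 0, b_2 = 0, b_3 = 1.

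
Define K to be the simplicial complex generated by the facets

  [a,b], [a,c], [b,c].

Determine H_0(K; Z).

H_0 = Z.

We work with the vertex ordering a < b < c. The simplices of K, each written with vertices in increasing order, are:

  0-simplices (3): a, b, c
  1-simplices (3): ab, ac, bc

so the chain groups are C_0 ≅ Z^3, C_1 ≅ Z^3.

Boundary ∂_1: C_1 → C_0 maps an edge to its endpoints' difference, ∂[p,q] = q − p. For instance
  ∂ab = b − a.
The 3×3 boundary matrix has rank 2 and Smith normal form diag(1,1).

Computing H_k = (kernel of ∂_k) / (image of ∂_{k+1}):

  H_0: rank C_0 − rank ∂_1 = 3 − 2 = 1, and the invariant factors of ∂_1 are all 1, so H_0 = Z.

(K is a triangulation of the circle S^1.)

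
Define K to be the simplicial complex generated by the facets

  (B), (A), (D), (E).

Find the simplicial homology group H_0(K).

Take the total order A < B < D < E on the vertex set. Then K (dimension 0) consists of the simplices:

  0-simplices (4): A, B, D, E

giving chain groups C_0 ≅ Z^4.

From H_k ≅ ker(∂_k) / im(∂_{k+1}) we obtain:

  H_0: rank C_0 − rank ∂_1 = 4 − 0 = 4, and there is no ∂_1, so H_0 ≅ Z^4.

H_0 ≅ Z^4.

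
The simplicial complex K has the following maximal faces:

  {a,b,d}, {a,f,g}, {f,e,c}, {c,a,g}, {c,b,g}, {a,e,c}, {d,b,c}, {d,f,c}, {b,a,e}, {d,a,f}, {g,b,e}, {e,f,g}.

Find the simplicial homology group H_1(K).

H_1 = Z/2Z.

Take the total order a < b < c < d < e < f < g on the vertex set. Then K (dimension 2) consists of the simplices:

  0-simplices (7): a, b, c, d, e, f, g
  1-simplices (18): ab, ac, ad, ae, af, ag, bc, bd, be, bg, cd, ce, cf, cg, df, ef, eg, fg
  2-simplices (12): abd, abe, ace, acg, adf, afg, bcd, bcg, beg, cdf, cef, efg

Hence C_0 ≅ Z^7, C_1 ≅ Z^18, C_2 ≅ Z^12.

Boundary ∂_1: C_1 → C_0 maps an edge to its endpoints' difference, ∂[p,q] = q − p. For instance
  ∂ac = c − a.
The resulting 7×18 matrix has rank 6, and its Smith normal form has invariant factors (1,1,1,1,1,1).

Boundary ∂_2: C_2 → C_1 sends each 2-simplex [p,q,r] to [q,r] − [p,r] + [p,q]. For instance
  ∂cdf = df − cf + cd,
  ∂cef = ef − cf + ce.
This gives a 18×12 integer matrix of rank 12; reducing to Smith normal form yields diagonal entries (1,1,1,1,1,1,1,1,1,1,1,2).

From H_k ≅ ker(∂_k) / im(∂_{k+1}) we obtain:

  H_1: rank ker ∂_1 − rank ∂_2 = (18 − 6) − 12 = 0, and ∂_2 has invariant factor 2 > 1, so H_1 ≅ Z/2Z.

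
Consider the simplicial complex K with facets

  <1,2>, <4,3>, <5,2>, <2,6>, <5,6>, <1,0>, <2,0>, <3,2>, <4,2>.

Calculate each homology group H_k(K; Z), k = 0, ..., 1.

H_0 ≅ Z,  H_1 ≅ Z^3.

K has 7 vertices, 9 edges.
rank ∂_0 = 0, rank ∂_1 = 6 ⇒ b_0 = 7 − 0 − 6 = 1; all invariant factors of ∂_1 are 1 so no torsion. So H_0 ≅ Z.
rank ∂_1 = 6, rank ∂_2 = 0 ⇒ b_1 = 9 − 6 − 0 = 3. So H_1 ≅ Z^3.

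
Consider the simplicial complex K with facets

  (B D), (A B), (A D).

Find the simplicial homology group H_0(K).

We work with the vertex ordering A < B < D. The simplices of K, each written with vertices in increasing order, are:

  0-simplices (3): A, B, D
  1-simplices (3): AB, AD, BD

giving chain groups C_0 ≅ Z^3, C_1 ≅ Z^3.

Boundary ∂_1: C_1 → C_0 maps an edge to its endpoints' difference, ∂[p,q] = q − p.
The resulting 3×3 matrix has rank 2, and its Smith normal form has invariant factors (1,1).

From H_k ≅ ker(∂_k) / im(∂_{k+1}) we obtain:

  H_0: rank C_0 − rank ∂_1 = 3 − 2 = 1, and the invariant factors of ∂_1 are all 1, so H_0 ≅ Z.

H_0 ≅ Z.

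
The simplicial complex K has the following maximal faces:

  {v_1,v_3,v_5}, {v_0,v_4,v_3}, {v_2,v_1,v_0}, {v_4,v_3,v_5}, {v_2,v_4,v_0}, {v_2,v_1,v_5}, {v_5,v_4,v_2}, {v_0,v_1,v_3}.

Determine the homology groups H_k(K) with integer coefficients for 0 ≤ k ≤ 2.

H_0 = Z,  H_1 = 0,  H_2 = Z.

Take the total order v_0 < v_1 < v_2 < v_3 < v_4 < v_5 on the vertex set. Then K (dimension 2) consists of the simplices:

  0-simplices (6): [v_0], [v_1], [v_2], [v_3], [v_4], [v_5]
  1-simplices (12): [v_0,v_1], [v_0,v_2], [v_0,v_3], [v_0,v_4], [v_1,v_2], [v_1,v_3], [v_1,v_5], [v_2,v_4], [v_2,v_5], [v_3,v_4], [v_3,v_5], [v_4,v_5]
  2-simplices (8): [v_0,v_1,v_2], [v_0,v_1,v_3], [v_0,v_2,v_4], [v_0,v_3,v_4], [v_1,v_2,v_5], [v_1,v_3,v_5], [v_2,v_4,v_5], [v_3,v_4,v_5]

so the chain groups are C_0 ≅ Z^6, C_1 ≅ Z^12, C_2 ≅ Z^8.

∂_1: C_1 → C_0 maps an edge to its endpoints' difference, ∂[p,q] = q − p. For instance
  ∂[v_1,v_5] = [v_5] − [v_1].
This gives a 6×12 integer matrix of rank 5; reducing to Smith normal form yields diagonal entries (1,1,1,1,1).

Boundary ∂_2: C_2 → C_1 sends each 2-simplex [p,q,r] to [q,r] − [p,r] + [p,q]. For instance
  ∂[v_1,v_3,v_5] = [v_3,v_5] − [v_1,v_5] + [v_1,v_3],
  ∂[v_0,v_2,v_4] = [v_2,v_4] − [v_0,v_4] + [v_0,v_2].
The 12×8 boundary matrix has rank 7 and Smith normal form diag(1,1,1,1,1,1,1).

Computing H_k = (kernel of ∂_k) / (image of ∂_{k+1}):

  H_0: rank C_0 − rank ∂_1 = 6 − 5 = 1, and the invariant factors of ∂_1 are all 1, so H_0 = Z.
  H_1: rank ker ∂_1 − rank ∂_2 = (12 − 5) − 7 = 0, and the invariant factors of ∂_2 are all 1, so H_1 = 0.
  H_2: rank ker ∂_2 − rank ∂_3 = (8 − 7) − 0 = 1, and there is no ∂_3, so H_2 = Z.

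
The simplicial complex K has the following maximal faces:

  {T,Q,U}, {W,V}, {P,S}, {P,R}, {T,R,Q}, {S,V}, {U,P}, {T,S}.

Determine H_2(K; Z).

We work with the vertex ordering P < Q < R < S < T < U < V < W. The simplices of K, each written with vertices in increasing order, are:

  0-simplices (8): P, Q, R, S, T, U, V, W
  1-simplices (11): PR, PS, PU, QR, QT, QU, RT, ST, SV, TU, VW
  2-simplices (2): QRT, QTU

so the chain groups are C_0 ≅ Z^8, C_1 ≅ Z^11, C_2 ≅ Z^2.

∂_1: C_1 → C_0 sends each edge [p,q] (with p < q) to q − p. For instance
  ∂QT = T − Q.
The resulting 8×11 matrix has rank 7, and its Smith normal form has invariant factors (1,1,1,1,1,1,1).

The boundary map ∂_2: C_2 → C_1 maps a triangle to the signed sum of its edges. For instance
  ∂QRT = RT − QT + QR,
  ∂QTU = TU − QU + QT.
This gives a 11×2 integer matrix of rank 2; reducing to Smith normal form yields diagonal entries (1,1).

Computing H_k = (kernel of ∂_k) / (image of ∂_{k+1}):

  H_2: rank ker ∂_2 − rank ∂_3 = (2 − 2) − 0 = 0, and there is no ∂_3, so H_2 ≅ 0.

H_2 = 0.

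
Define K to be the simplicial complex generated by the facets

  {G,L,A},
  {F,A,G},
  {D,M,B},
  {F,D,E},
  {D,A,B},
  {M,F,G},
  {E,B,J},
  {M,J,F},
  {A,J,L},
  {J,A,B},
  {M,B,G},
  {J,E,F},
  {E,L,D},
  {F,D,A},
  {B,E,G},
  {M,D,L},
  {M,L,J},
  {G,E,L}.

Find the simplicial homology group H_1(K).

H_1 = Z^2.

Order the vertices as A < B < D < E < F < G < J < L < M. Listing each simplex with vertices in this order, K has dimension 2 with simplices:

  0-simplices (9): A, B, D, E, F, G, J, L, M
  1-simplices (27): AB, AD, AF, AG, AJ, AL, BD, BE, BG, BJ, BM, DE, DF, DL, DM, EF, EG, EJ, EL, FG, FJ, FM, GL, GM, JL, JM, LM
  2-simplices (18): ABD, ABJ, ADF, AFG, AGL, AJL, BDM, BEG, BEJ, BGM, DEF, DEL, DLM, EFJ, EGL, FGM, FJM, JLM

giving chain groups C_0 ≅ Z^9, C_1 ≅ Z^27, C_2 ≅ Z^18.

The boundary map ∂_1: C_1 → C_0 maps an edge to its endpoints' difference, ∂[p,q] = q − p. For instance
  ∂DE = E − D.
The 9×27 boundary matrix has rank 8 and Smith normal form diag(1,1,1,1,1,1,1,1).

The boundary map ∂_2: C_2 → C_1 maps a triangle to the signed sum of its edges. For instance
  ∂BEJ = EJ − BJ + BE,
  ∂ABD = BD − AD + AB.
The 27×18 boundary matrix has rank 17 and Smith normal form diag(1,1,1,1,1,1,1,1,1,1,1,1,1,1,1,1,1).

From H_k ≅ ker(∂_k) / im(∂_{k+1}) we obtain:

  H_1: rank ker ∂_1 − rank ∂_2 = (27 − 8) − 17 = 2, and the invariant factors of ∂_2 are all 1, so H_1 ≅ Z^2.

(K is a triangulation of the torus T^2.)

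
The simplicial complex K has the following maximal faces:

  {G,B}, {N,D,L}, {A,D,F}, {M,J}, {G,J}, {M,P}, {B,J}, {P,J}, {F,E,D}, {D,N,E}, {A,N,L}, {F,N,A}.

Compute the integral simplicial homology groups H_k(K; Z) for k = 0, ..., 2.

H_0 = Z^2,  H_1 = Z^3,  H_2 = 0.

We work with the vertex ordering A < B < D < E < F < G < J < L < M < N < P. The simplices of K, each written with vertices in increasing order, are:

  0-simplices (11): A, B, D, E, F, G, J, L, M, N, P
  1-simplices (18): AD, AF, AL, AN, BG, BJ, DE, DF, DL, DN, EF, EN, FN, GJ, JM, JP, LN, MP
  2-simplices (6): ADF, AFN, ALN, DEF, DEN, DLN

so the chain groups are C_0 ≅ Z^11, C_1 ≅ Z^18, C_2 ≅ Z^6.

Boundary ∂_1: C_1 → C_0 sends each edge [p,q] (with p < q) to q − p.
As a 11×18 matrix over Z this has rank 9, with invariant factors (1,1,1,1,1,1,1,1,1).

Boundary ∂_2: C_2 → C_1 maps a triangle to the signed sum of its edges. For instance
  ∂ALN = LN − AN + AL,
  ∂DEN = EN − DN + DE.
This gives a 18×6 integer matrix of rank 6; reducing to Smith normal form yields diagonal entries (1,1,1,1,1,1).

Now H_k = ker ∂_k / im ∂_{k+1}, so:

  H_0: rank C_0 − rank ∂_1 = 11 − 9 = 2, and the invariant factors of ∂_1 are all 1, so H_0 ≅ Z^2.
  H_1: rank ker ∂_1 − rank ∂_2 = (18 − 9) − 6 = 3, and the invariant factors of ∂_2 are all 1, so H_1 ≅ Z^3.
  H_2: rank ker ∂_2 − rank ∂_3 = (6 − 6) − 0 = 0, and there is no ∂_3, so H_2 ≅ 0.

(K is a triangulation of the disjoint union of the cylinder S^1 x I and a wedge of 2 circles.)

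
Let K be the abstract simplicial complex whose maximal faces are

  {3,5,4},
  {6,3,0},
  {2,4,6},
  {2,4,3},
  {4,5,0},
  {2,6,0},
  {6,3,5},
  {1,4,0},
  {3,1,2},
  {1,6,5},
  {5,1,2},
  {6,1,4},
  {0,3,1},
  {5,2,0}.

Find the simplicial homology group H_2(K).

H_2 ≅ Z.

Fix the vertex order 0 < 1 < 2 < 3 < 4 < 5 < 6 and write every simplex with vertices in increasing order. Then dim K = 2 and the simplices of K are:

  0-simplices (7): [0], [1], [2], [3], [4], [5], [6]
  1-simplices (21): [0,1], [0,2], [0,3], [0,4], [0,5], [0,6], [1,2], [1,3], [1,4], [1,5], [1,6], [2,3], [2,4], [2,5], [2,6], [3,4], [3,5], [3,6], [4,5], [4,6], [5,6]
  2-simplices (14): [0,1,3], [0,1,4], [0,2,5], [0,2,6], [0,3,6], [0,4,5], [1,2,3], [1,2,5], [1,4,6], [1,5,6], [2,3,4], [2,4,6], [3,4,5], [3,5,6]

giving chain groups C_0 ≅ Z^7, C_1 ≅ Z^21, C_2 ≅ Z^14.

The boundary map ∂_1: C_1 → C_0 is given by ∂[p,q] = [q] − [p]. For instance
  ∂[1,4] = [4] − [1].
The 7×21 boundary matrix has rank 6 and Smith normal form diag(1,1,1,1,1,1).

Boundary ∂_2: C_2 → C_1 maps a triangle to the signed sum of its edges. For instance
  ∂[2,3,4] = [3,4] − [2,4] + [2,3],
  ∂[1,2,5] = [2,5] − [1,5] + [1,2].
The resulting 21×14 matrix has rank 13, and its Smith normal form has invariant factors (1,1,1,1,1,1,1,1,1,1,1,1,1).

Now H_k = ker ∂_k / im ∂_{k+1}, so:

  H_2: rank ker ∂_2 − rank ∂_3 = (14 − 13) − 0 = 1, and there is no ∂_3, so H_2 ≅ Z.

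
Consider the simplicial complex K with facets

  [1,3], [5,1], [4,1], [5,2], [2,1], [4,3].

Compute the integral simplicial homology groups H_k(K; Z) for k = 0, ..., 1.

H_0 ≅ Z,  H_1 ≅ Z^2.

Take the total order 1 < 2 < 3 < 4 < 5 on the vertex set. Then K (dimension 1) consists of the simplices:

  0-simplices (5): [1], [2], [3], [4], [5]
  1-simplices (6): [1,2], [1,3], [1,4], [1,5], [2,5], [3,4]

so the chain groups are C_0 ≅ Z^5, C_1 ≅ Z^6.

Boundary ∂_1: C_1 → C_0 sends each edge [p,q] (with p < q) to q − p.
The resulting 5×6 matrix has rank 4, and its Smith normal form has invariant factors (1,1,1,1).

Now H_k = ker ∂_k / im ∂_{k+1}, so:

  H_0: rank C_0 − rank ∂_1 = 5 − 4 = 1, and the invariant factors of ∂_1 are all 1, so H_0 = Z.
  H_1: rank ker ∂_1 − rank ∂_2 = (6 − 4) − 0 = 2, and there is no ∂_2, so H_1 = Z^2.

As a check, the Euler characteristic is 5 − 6 = -1, which agrees with 1 − 2 = -1.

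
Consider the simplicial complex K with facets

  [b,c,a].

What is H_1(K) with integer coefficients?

Fix the vertex order a < b < c and write every simplex with vertices in increasing order. Then dim K = 2 and the simplices of K are:

  0-simplices (3): a, b, c
  1-simplices (3): ab, ac, bc
  2-simplices (1): abc

giving chain groups C_0 ≅ Z^3, C_1 ≅ Z^3, C_2 ≅ Z^1.

Boundary ∂_1: C_1 → C_0 is given by ∂[p,q] = [q] − [p]. For instance
  ∂ac = c − a.
As a 3×3 matrix over Z this has rank 2, with invariant factors (1,1).

∂_2: C_2 → C_1 acts by ∂[p,q,r] = [q,r] − [p,r] + [p,q]. For instance
  ∂abc = bc − ac + ab.
The 3×1 boundary matrix has rank 1 and Smith normal form diag(1).

Now H_k = ker ∂_k / im ∂_{k+1}, so:

  H_1: rank ker ∂_1 − rank ∂_2 = (3 − 2) − 1 = 0, and the invariant factors of ∂_2 are all 1, so H_1 ≅ 0.

H_1 ≅ 0.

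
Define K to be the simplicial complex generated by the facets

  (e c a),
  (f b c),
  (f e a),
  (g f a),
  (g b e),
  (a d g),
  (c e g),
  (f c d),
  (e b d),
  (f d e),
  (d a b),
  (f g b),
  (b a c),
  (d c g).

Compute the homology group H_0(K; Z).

K has 7 vertices, 21 edges, 14 triangles.
rank ∂_0 = 0, rank ∂_1 = 6 ⇒ b_0 = 7 − 0 − 6 = 1; all invariant factors of ∂_1 are 1 so no torsion. So H_0 ≅ Z.

H_0 ≅ Z.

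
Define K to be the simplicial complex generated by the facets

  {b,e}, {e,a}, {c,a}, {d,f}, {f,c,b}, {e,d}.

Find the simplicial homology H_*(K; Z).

H_0 = Z,  H_1 = Z^2,  H_2 = 0.

Fix the vertex order a < b < c < d < e < f and write every simplex with vertices in increasing order. Then dim K = 2 and the simplices of K are:

  0-simplices (6): a, b, c, d, e, f
  1-simplices (8): ac, ae, bc, be, bf, cf, de, df
  2-simplices (1): bcf

so the chain groups are C_0 ≅ Z^6, C_1 ≅ Z^8, C_2 ≅ Z^1.

The boundary map ∂_1: C_1 → C_0 is given by ∂[p,q] = [q] − [p]. For instance
  ∂bc = c − b.
The resulting 6×8 matrix has rank 5, and its Smith normal form has invariant factors (1,1,1,1,1).

Boundary ∂_2: C_2 → C_1 sends each 2-simplex [p,q,r] to [q,r] − [p,r] + [p,q]. For instance
  ∂bcf = cf − bf + bc.
The 8×1 boundary matrix has rank 1 and Smith normal form diag(1).

Now H_k = ker ∂_k / im ∂_{k+1}, so:

  H_0: rank C_0 − rank ∂_1 = 6 − 5 = 1, and the invariant factors of ∂_1 are all 1, so H_0 ≅ Z.
  H_1: rank ker ∂_1 − rank ∂_2 = (8 − 5) − 1 = 2, and the invariant factors of ∂_2 are all 1, so H_1 ≅ Z^2.
  H_2: rank ker ∂_2 − rank ∂_3 = (1 − 1) − 0 = 0, and there is no ∂_3, so H_2 ≅ 0.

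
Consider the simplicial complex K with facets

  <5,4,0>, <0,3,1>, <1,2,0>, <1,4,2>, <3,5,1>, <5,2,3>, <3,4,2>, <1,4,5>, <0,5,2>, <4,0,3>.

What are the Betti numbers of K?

b_0 = 1, b_1 = 0, b_2 = 0.

Take the total order 0 < 1 < 2 < 3 < 4 < 5 on the vertex set. Then K (dimension 2) consists of the simplices:

  0-simplices (6): [0], [1], [2], [3], [4], [5]
  1-simplices (15): [0,1], [0,2], [0,3], [0,4], [0,5], [1,2], [1,3], [1,4], [1,5], [2,3], [2,4], [2,5], [3,4], [3,5], [4,5]
  2-simplices (10): [0,1,2], [0,1,3], [0,2,5], [0,3,4], [0,4,5], [1,2,4], [1,3,5], [1,4,5], [2,3,4], [2,3,5]

giving chain groups C_0 ≅ Z^6, C_1 ≅ Z^15, C_2 ≅ Z^10.

The boundary map ∂_1: C_1 → C_0 sends each edge [p,q] (with p < q) to q − p. For instance
  ∂[0,2] = [2] − [0].
This gives a 6×15 integer matrix of rank 5; reducing to Smith normal form yields diagonal entries (1,1,1,1,1).

The boundary map ∂_2: C_2 → C_1 acts by ∂[p,q,r] = [q,r] − [p,r] + [p,q]. For instance
  ∂[0,1,3] = [1,3] − [0,3] + [0,1],
  ∂[0,2,5] = [2,5] − [0,5] + [0,2].
As a 15×10 matrix over Z this has rank 10, with invariant factors (1,1,1,1,1,1,1,1,1,2).

Computing H_k = (kernel of ∂_k) / (image of ∂_{k+1}):

  H_0: rank C_0 − rank ∂_1 = 6 − 5 = 1, and the invariant factors of ∂_1 are all 1, so H_0 ≅ Z.
  H_1: rank ker ∂_1 − rank ∂_2 = (15 − 5) − 10 = 0, and ∂_2 has invariant factor 2 > 1, so H_1 ≅ Z/2.
  H_2: rank ker ∂_2 − rank ∂_3 = (10 − 10) − 0 = 0, and there is no ∂_3, so H_2 ≅ 0.

As a check, the Euler characteristic is 6 − 15 + 10 = 1, which agrees with 1 − 0 + 0 = 1.

Hence the Betti numbers are b_0 = 1, b_1 = 0, b_2 = 0.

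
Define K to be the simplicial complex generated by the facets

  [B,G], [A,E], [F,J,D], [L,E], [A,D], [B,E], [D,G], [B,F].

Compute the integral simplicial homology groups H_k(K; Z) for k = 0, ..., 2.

H_0 = Z,  H_1 = Z^2,  H_2 = 0.

Fix the vertex order A < B < D < E < F < G < J < L and write every simplex with vertices in increasing order. Then dim K = 2 and the simplices of K are:

  0-simplices (8): A, B, D, E, F, G, J, L
  1-simplices (10): AD, AE, BE, BF, BG, DF, DG, DJ, EL, FJ
  2-simplices (1): DFJ

Hence C_0 ≅ Z^8, C_1 ≅ Z^10, C_2 ≅ Z^1.

Boundary ∂_1: C_1 → C_0 is given by ∂[p,q] = [q] − [p].
As a 8×10 matrix over Z this has rank 7, with invariant factors (1,1,1,1,1,1,1).

Boundary ∂_2: C_2 → C_1 maps a triangle to the signed sum of its edges. For instance
  ∂DFJ = FJ − DJ + DF.
The resulting 10×1 matrix has rank 1, and its Smith normal form has invariant factors (1).

Reading off H_k = ker ∂_k / im ∂_{k+1}:

  H_0: rank C_0 − rank ∂_1 = 8 − 7 = 1, and the invariant factors of ∂_1 are all 1, so H_0 = Z.
  H_1: rank ker ∂_1 − rank ∂_2 = (10 − 7) − 1 = 2, and the invariant factors of ∂_2 are all 1, so H_1 = Z^2.
  H_2: rank ker ∂_2 − rank ∂_3 = (1 − 1) − 0 = 0, and there is no ∂_3, so H_2 = 0.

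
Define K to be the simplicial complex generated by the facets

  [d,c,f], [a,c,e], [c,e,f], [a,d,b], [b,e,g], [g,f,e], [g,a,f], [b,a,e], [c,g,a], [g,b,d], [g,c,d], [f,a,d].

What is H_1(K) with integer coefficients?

Order the vertices as a < b < c < d < e < f < g. Listing each simplex with vertices in this order, K has dimension 2 with simplices:

  0-simplices (7): a, b, c, d, e, f, g
  1-simplices (18): ab, ac, ad, ae, af, ag, bd, be, bg, cd, ce, cf, cg, df, dg, ef, eg, fg
  2-simplices (12): abd, abe, ace, acg, adf, afg, bdg, beg, cdf, cdg, cef, efg

giving chain groups C_0 ≅ Z^7, C_1 ≅ Z^18, C_2 ≅ Z^12.

Boundary ∂_1: C_1 → C_0 maps an edge to its endpoints' difference, ∂[p,q] = q − p.
This gives a 7×18 integer matrix of rank 6; reducing to Smith normal form yields diagonal entries (1,1,1,1,1,1).

The boundary map ∂_2: C_2 → C_1 acts by ∂[p,q,r] = [q,r] − [p,r] + [p,q]. For instance
  ∂acg = cg − ag + ac,
  ∂cdg = dg − cg + cd.
This gives a 18×12 integer matrix of rank 12; reducing to Smith normal form yields diagonal entries (1,1,1,1,1,1,1,1,1,1,1,2).

Computing H_k = (kernel of ∂_k) / (image of ∂_{k+1}):

  H_1: rank ker ∂_1 − rank ∂_2 = (18 − 6) − 12 = 0, and ∂_2 has invariant factor 2 > 1, so H_1 = Z/2Z.

H_1 = Z/2Z.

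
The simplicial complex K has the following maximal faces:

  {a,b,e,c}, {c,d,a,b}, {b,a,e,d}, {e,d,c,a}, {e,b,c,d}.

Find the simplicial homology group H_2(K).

H_2 = 0.

Fix the vertex order a < b < c < d < e and write every simplex with vertices in increasing order. Then dim K = 3 and the simplices of K are:

  0-simplices (5): a, b, c, d, e
  1-simplices (10): ab, ac, ad, ae, bc, bd, be, cd, ce, de
  2-simplices (10): abc, abd, abe, acd, ace, ade, bcd, bce, bde, cde
  3-simplices (5): abcd, abce, abde, acde, bcde

so the chain groups are C_0 ≅ Z^5, C_1 ≅ Z^10, C_2 ≅ Z^10, C_3 ≅ Z^5.

∂_1: C_1 → C_0 sends each edge [p,q] (with p < q) to q − p. For instance
  ∂bd = d − b.
The resulting 5×10 matrix has rank 4, and its Smith normal form has invariant factors (1,1,1,1).

∂_2: C_2 → C_1 sends each 2-simplex [p,q,r] to [q,r] − [p,r] + [p,q]. For instance
  ∂bcd = cd − bd + bc,
  ∂abc = bc − ac + ab.
The resulting 10×10 matrix has rank 6, and its Smith normal form has invariant factors (1,1,1,1,1,1).

The boundary map ∂_3: C_3 → C_2 sends each 3-simplex σ to the alternating sum Σ_i (−1)^i (σ with its i-th vertex removed). For instance
  ∂bcde = cde − bde + bce − bcd,
  ∂abcd = bcd − acd + abd − abc.
As a 10×5 matrix over Z this has rank 4, with invariant factors (1,1,1,1).

Computing H_k = (kernel of ∂_k) / (image of ∂_{k+1}):

  H_2: rank ker ∂_2 − rank ∂_3 = (10 − 6) − 4 = 0, and the invariant factors of ∂_3 are all 1, so H_2 = 0.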